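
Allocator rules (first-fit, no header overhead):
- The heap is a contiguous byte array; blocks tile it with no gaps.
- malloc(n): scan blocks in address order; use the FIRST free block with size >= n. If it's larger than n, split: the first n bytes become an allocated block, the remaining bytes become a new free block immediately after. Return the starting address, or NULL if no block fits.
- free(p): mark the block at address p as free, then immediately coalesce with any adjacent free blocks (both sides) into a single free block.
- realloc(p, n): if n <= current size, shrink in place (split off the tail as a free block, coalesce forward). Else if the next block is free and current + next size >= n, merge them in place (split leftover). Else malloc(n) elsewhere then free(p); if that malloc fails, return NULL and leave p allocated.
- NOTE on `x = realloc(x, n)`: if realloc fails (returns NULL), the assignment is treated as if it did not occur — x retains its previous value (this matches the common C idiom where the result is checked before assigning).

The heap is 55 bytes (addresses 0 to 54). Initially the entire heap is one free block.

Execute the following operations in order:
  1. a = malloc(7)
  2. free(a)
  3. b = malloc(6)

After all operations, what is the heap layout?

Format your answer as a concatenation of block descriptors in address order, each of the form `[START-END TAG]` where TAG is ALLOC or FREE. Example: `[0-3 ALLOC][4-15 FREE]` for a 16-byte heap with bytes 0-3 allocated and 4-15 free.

Op 1: a = malloc(7) -> a = 0; heap: [0-6 ALLOC][7-54 FREE]
Op 2: free(a) -> (freed a); heap: [0-54 FREE]
Op 3: b = malloc(6) -> b = 0; heap: [0-5 ALLOC][6-54 FREE]

Answer: [0-5 ALLOC][6-54 FREE]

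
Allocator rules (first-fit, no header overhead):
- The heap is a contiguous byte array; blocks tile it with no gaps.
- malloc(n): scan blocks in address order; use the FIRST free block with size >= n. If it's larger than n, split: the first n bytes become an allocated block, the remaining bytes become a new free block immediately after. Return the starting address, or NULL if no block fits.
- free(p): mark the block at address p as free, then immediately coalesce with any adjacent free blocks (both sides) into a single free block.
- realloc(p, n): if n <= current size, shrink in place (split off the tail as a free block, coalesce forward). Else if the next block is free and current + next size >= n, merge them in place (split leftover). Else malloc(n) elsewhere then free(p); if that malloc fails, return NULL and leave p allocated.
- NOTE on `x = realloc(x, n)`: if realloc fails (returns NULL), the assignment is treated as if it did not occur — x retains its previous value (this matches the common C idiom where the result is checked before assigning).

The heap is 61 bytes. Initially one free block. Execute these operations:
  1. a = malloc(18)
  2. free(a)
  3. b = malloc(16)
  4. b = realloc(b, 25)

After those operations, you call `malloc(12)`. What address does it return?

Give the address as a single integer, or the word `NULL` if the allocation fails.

Answer: 25

Derivation:
Op 1: a = malloc(18) -> a = 0; heap: [0-17 ALLOC][18-60 FREE]
Op 2: free(a) -> (freed a); heap: [0-60 FREE]
Op 3: b = malloc(16) -> b = 0; heap: [0-15 ALLOC][16-60 FREE]
Op 4: b = realloc(b, 25) -> b = 0; heap: [0-24 ALLOC][25-60 FREE]
malloc(12): first-fit scan over [0-24 ALLOC][25-60 FREE] -> 25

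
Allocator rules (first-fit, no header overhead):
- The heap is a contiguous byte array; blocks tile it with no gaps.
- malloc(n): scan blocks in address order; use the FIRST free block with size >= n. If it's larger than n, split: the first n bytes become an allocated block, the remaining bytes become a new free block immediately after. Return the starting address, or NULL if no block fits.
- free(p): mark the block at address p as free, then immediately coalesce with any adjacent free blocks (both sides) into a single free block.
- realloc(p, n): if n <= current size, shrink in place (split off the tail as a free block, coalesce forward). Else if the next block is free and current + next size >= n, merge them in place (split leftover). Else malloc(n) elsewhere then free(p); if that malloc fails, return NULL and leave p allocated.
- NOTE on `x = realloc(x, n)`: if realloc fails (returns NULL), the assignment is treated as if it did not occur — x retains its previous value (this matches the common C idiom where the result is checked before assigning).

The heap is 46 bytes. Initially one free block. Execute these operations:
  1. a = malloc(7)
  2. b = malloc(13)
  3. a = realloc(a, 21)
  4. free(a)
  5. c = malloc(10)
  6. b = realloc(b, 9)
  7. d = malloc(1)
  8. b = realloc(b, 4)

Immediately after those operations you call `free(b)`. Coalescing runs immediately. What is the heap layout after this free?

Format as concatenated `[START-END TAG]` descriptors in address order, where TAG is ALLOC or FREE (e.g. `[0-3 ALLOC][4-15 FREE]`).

Op 1: a = malloc(7) -> a = 0; heap: [0-6 ALLOC][7-45 FREE]
Op 2: b = malloc(13) -> b = 7; heap: [0-6 ALLOC][7-19 ALLOC][20-45 FREE]
Op 3: a = realloc(a, 21) -> a = 20; heap: [0-6 FREE][7-19 ALLOC][20-40 ALLOC][41-45 FREE]
Op 4: free(a) -> (freed a); heap: [0-6 FREE][7-19 ALLOC][20-45 FREE]
Op 5: c = malloc(10) -> c = 20; heap: [0-6 FREE][7-19 ALLOC][20-29 ALLOC][30-45 FREE]
Op 6: b = realloc(b, 9) -> b = 7; heap: [0-6 FREE][7-15 ALLOC][16-19 FREE][20-29 ALLOC][30-45 FREE]
Op 7: d = malloc(1) -> d = 0; heap: [0-0 ALLOC][1-6 FREE][7-15 ALLOC][16-19 FREE][20-29 ALLOC][30-45 FREE]
Op 8: b = realloc(b, 4) -> b = 7; heap: [0-0 ALLOC][1-6 FREE][7-10 ALLOC][11-19 FREE][20-29 ALLOC][30-45 FREE]
free(b): b = 7 -> block [7-10 ALLOC]; mark free, coalesce with adjacent free neighbors -> [0-0 ALLOC][1-19 FREE][20-29 ALLOC][30-45 FREE]

Answer: [0-0 ALLOC][1-19 FREE][20-29 ALLOC][30-45 FREE]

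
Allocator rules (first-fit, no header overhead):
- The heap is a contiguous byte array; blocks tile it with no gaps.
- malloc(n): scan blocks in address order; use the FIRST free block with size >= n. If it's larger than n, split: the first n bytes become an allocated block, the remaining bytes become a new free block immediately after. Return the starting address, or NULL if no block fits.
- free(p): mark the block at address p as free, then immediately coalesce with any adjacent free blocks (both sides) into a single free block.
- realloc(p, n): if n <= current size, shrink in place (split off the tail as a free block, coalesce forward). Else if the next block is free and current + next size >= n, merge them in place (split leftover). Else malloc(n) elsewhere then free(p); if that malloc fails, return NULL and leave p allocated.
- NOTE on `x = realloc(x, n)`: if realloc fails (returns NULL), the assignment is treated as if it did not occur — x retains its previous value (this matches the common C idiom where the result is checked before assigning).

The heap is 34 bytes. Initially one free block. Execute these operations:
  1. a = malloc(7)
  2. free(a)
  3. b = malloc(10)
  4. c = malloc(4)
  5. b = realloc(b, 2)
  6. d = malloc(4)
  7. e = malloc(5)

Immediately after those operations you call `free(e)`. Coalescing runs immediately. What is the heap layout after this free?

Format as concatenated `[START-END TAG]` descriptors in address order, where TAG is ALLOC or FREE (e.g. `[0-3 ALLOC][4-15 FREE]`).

Answer: [0-1 ALLOC][2-5 ALLOC][6-9 FREE][10-13 ALLOC][14-33 FREE]

Derivation:
Op 1: a = malloc(7) -> a = 0; heap: [0-6 ALLOC][7-33 FREE]
Op 2: free(a) -> (freed a); heap: [0-33 FREE]
Op 3: b = malloc(10) -> b = 0; heap: [0-9 ALLOC][10-33 FREE]
Op 4: c = malloc(4) -> c = 10; heap: [0-9 ALLOC][10-13 ALLOC][14-33 FREE]
Op 5: b = realloc(b, 2) -> b = 0; heap: [0-1 ALLOC][2-9 FREE][10-13 ALLOC][14-33 FREE]
Op 6: d = malloc(4) -> d = 2; heap: [0-1 ALLOC][2-5 ALLOC][6-9 FREE][10-13 ALLOC][14-33 FREE]
Op 7: e = malloc(5) -> e = 14; heap: [0-1 ALLOC][2-5 ALLOC][6-9 FREE][10-13 ALLOC][14-18 ALLOC][19-33 FREE]
free(e): e = 14 -> block [14-18 ALLOC]; mark free, coalesce with adjacent free neighbors -> [0-1 ALLOC][2-5 ALLOC][6-9 FREE][10-13 ALLOC][14-33 FREE]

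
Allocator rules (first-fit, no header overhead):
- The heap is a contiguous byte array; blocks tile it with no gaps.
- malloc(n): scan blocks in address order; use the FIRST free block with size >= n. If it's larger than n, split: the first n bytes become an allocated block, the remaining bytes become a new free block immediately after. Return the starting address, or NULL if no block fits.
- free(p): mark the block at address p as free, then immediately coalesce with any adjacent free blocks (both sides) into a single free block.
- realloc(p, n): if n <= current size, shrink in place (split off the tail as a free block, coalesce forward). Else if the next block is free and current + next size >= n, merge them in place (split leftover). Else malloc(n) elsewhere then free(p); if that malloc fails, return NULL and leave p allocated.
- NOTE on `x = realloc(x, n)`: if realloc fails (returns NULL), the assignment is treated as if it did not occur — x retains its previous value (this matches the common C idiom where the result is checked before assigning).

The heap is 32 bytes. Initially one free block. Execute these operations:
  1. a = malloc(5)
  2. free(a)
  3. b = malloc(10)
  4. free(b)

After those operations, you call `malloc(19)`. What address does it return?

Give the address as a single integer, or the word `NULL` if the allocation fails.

Op 1: a = malloc(5) -> a = 0; heap: [0-4 ALLOC][5-31 FREE]
Op 2: free(a) -> (freed a); heap: [0-31 FREE]
Op 3: b = malloc(10) -> b = 0; heap: [0-9 ALLOC][10-31 FREE]
Op 4: free(b) -> (freed b); heap: [0-31 FREE]
malloc(19): first-fit scan over [0-31 FREE] -> 0

Answer: 0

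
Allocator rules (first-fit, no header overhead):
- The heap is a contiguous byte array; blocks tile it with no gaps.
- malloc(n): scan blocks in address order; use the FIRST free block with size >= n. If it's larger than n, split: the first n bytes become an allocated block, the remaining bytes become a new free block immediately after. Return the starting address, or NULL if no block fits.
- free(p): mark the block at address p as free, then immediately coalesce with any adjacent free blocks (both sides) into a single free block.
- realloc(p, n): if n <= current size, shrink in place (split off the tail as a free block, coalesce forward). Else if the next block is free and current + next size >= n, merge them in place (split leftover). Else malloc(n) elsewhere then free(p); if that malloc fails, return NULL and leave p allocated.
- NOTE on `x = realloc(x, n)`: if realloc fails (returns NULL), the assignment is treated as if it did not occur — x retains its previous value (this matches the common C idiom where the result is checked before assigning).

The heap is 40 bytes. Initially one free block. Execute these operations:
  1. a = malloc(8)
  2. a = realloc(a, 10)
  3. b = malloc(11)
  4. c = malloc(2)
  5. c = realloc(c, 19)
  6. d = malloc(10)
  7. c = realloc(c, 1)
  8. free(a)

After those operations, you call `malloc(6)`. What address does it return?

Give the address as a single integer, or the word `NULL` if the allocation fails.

Answer: 0

Derivation:
Op 1: a = malloc(8) -> a = 0; heap: [0-7 ALLOC][8-39 FREE]
Op 2: a = realloc(a, 10) -> a = 0; heap: [0-9 ALLOC][10-39 FREE]
Op 3: b = malloc(11) -> b = 10; heap: [0-9 ALLOC][10-20 ALLOC][21-39 FREE]
Op 4: c = malloc(2) -> c = 21; heap: [0-9 ALLOC][10-20 ALLOC][21-22 ALLOC][23-39 FREE]
Op 5: c = realloc(c, 19) -> c = 21; heap: [0-9 ALLOC][10-20 ALLOC][21-39 ALLOC]
Op 6: d = malloc(10) -> d = NULL; heap: [0-9 ALLOC][10-20 ALLOC][21-39 ALLOC]
Op 7: c = realloc(c, 1) -> c = 21; heap: [0-9 ALLOC][10-20 ALLOC][21-21 ALLOC][22-39 FREE]
Op 8: free(a) -> (freed a); heap: [0-9 FREE][10-20 ALLOC][21-21 ALLOC][22-39 FREE]
malloc(6): first-fit scan over [0-9 FREE][10-20 ALLOC][21-21 ALLOC][22-39 FREE] -> 0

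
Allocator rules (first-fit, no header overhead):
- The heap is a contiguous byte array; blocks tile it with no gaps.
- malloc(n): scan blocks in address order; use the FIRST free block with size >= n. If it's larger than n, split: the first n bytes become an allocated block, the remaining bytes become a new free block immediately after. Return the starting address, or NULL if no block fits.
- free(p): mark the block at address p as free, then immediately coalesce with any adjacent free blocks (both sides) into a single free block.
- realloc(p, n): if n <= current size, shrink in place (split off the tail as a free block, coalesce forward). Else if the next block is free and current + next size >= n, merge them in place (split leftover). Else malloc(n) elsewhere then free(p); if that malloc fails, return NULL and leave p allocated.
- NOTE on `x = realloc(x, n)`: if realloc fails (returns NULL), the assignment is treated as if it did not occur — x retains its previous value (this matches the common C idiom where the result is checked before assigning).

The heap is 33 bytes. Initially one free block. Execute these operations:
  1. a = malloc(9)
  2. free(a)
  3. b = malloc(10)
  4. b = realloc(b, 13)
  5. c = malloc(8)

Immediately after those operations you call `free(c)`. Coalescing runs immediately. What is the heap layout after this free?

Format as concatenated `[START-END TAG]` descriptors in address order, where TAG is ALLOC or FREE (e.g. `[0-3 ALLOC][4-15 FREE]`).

Op 1: a = malloc(9) -> a = 0; heap: [0-8 ALLOC][9-32 FREE]
Op 2: free(a) -> (freed a); heap: [0-32 FREE]
Op 3: b = malloc(10) -> b = 0; heap: [0-9 ALLOC][10-32 FREE]
Op 4: b = realloc(b, 13) -> b = 0; heap: [0-12 ALLOC][13-32 FREE]
Op 5: c = malloc(8) -> c = 13; heap: [0-12 ALLOC][13-20 ALLOC][21-32 FREE]
free(c): c = 13 -> block [13-20 ALLOC]; mark free, coalesce with adjacent free neighbors -> [0-12 ALLOC][13-32 FREE]

Answer: [0-12 ALLOC][13-32 FREE]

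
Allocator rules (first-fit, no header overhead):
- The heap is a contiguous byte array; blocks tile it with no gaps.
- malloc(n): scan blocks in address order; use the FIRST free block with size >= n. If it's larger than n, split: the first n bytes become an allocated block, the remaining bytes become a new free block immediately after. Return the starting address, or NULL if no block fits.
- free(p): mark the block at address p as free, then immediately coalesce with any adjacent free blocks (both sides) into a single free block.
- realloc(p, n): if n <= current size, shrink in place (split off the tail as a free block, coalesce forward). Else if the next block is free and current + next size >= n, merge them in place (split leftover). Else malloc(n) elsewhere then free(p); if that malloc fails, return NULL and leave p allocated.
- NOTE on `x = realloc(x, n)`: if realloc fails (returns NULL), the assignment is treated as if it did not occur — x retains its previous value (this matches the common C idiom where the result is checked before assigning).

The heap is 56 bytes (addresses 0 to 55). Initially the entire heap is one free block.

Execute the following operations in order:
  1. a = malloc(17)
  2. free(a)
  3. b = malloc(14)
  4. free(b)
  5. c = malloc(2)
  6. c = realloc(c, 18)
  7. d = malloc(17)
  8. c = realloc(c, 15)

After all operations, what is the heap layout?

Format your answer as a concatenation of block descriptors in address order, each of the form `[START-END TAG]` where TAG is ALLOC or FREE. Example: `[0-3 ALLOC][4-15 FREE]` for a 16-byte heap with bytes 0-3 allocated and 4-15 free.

Answer: [0-14 ALLOC][15-17 FREE][18-34 ALLOC][35-55 FREE]

Derivation:
Op 1: a = malloc(17) -> a = 0; heap: [0-16 ALLOC][17-55 FREE]
Op 2: free(a) -> (freed a); heap: [0-55 FREE]
Op 3: b = malloc(14) -> b = 0; heap: [0-13 ALLOC][14-55 FREE]
Op 4: free(b) -> (freed b); heap: [0-55 FREE]
Op 5: c = malloc(2) -> c = 0; heap: [0-1 ALLOC][2-55 FREE]
Op 6: c = realloc(c, 18) -> c = 0; heap: [0-17 ALLOC][18-55 FREE]
Op 7: d = malloc(17) -> d = 18; heap: [0-17 ALLOC][18-34 ALLOC][35-55 FREE]
Op 8: c = realloc(c, 15) -> c = 0; heap: [0-14 ALLOC][15-17 FREE][18-34 ALLOC][35-55 FREE]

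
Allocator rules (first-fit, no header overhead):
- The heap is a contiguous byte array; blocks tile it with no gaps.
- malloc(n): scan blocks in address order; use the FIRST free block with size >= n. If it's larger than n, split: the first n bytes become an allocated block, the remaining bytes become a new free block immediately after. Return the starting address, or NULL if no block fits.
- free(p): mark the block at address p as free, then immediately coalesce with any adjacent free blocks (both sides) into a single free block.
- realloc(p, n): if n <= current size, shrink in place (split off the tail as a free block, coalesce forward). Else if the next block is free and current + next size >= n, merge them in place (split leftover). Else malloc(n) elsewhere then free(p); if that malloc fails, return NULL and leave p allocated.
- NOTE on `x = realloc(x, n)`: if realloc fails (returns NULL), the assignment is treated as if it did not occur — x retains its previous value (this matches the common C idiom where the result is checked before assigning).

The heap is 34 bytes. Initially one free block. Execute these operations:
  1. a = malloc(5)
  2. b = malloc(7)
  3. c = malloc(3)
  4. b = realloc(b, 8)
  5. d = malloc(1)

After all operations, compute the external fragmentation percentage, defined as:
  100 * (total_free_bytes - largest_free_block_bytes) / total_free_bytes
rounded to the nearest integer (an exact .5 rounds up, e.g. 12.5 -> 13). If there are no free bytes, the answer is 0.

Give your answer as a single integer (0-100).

Op 1: a = malloc(5) -> a = 0; heap: [0-4 ALLOC][5-33 FREE]
Op 2: b = malloc(7) -> b = 5; heap: [0-4 ALLOC][5-11 ALLOC][12-33 FREE]
Op 3: c = malloc(3) -> c = 12; heap: [0-4 ALLOC][5-11 ALLOC][12-14 ALLOC][15-33 FREE]
Op 4: b = realloc(b, 8) -> b = 15; heap: [0-4 ALLOC][5-11 FREE][12-14 ALLOC][15-22 ALLOC][23-33 FREE]
Op 5: d = malloc(1) -> d = 5; heap: [0-4 ALLOC][5-5 ALLOC][6-11 FREE][12-14 ALLOC][15-22 ALLOC][23-33 FREE]
Free blocks: [6 11] total_free=17 largest=11 -> 100*(17-11)/17 = 600/17 ≈ 35.294 -> rounds to 35

Answer: 35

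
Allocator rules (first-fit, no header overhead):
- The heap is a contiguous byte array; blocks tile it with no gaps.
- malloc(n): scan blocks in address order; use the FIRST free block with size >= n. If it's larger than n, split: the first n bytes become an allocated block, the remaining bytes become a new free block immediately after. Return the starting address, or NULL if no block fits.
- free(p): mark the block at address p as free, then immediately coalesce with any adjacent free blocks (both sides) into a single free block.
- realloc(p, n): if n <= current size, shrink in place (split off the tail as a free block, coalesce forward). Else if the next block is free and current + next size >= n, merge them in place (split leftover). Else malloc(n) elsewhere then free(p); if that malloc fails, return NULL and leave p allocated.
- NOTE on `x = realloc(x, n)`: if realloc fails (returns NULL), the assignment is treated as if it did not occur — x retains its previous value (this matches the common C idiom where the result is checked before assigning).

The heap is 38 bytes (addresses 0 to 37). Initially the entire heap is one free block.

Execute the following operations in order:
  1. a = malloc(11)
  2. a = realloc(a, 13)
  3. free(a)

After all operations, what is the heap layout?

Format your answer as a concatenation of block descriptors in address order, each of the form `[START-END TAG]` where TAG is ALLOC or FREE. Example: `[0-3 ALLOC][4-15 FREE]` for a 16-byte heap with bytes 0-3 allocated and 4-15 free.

Answer: [0-37 FREE]

Derivation:
Op 1: a = malloc(11) -> a = 0; heap: [0-10 ALLOC][11-37 FREE]
Op 2: a = realloc(a, 13) -> a = 0; heap: [0-12 ALLOC][13-37 FREE]
Op 3: free(a) -> (freed a); heap: [0-37 FREE]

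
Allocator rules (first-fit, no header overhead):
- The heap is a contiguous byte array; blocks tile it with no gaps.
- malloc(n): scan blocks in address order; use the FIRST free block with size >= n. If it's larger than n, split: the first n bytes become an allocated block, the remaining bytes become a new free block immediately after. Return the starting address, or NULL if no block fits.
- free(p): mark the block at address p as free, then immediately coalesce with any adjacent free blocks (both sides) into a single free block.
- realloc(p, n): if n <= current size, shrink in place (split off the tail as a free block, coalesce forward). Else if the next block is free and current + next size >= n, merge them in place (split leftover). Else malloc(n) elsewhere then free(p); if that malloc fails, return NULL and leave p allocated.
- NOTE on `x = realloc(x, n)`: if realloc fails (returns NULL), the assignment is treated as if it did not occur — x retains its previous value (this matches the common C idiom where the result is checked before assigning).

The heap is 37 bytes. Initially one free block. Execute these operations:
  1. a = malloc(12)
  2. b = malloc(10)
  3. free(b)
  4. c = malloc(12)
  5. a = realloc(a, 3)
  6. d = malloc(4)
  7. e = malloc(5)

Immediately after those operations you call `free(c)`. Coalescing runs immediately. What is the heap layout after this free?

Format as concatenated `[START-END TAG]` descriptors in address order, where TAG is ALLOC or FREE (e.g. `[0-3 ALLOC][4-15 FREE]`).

Answer: [0-2 ALLOC][3-6 ALLOC][7-11 ALLOC][12-36 FREE]

Derivation:
Op 1: a = malloc(12) -> a = 0; heap: [0-11 ALLOC][12-36 FREE]
Op 2: b = malloc(10) -> b = 12; heap: [0-11 ALLOC][12-21 ALLOC][22-36 FREE]
Op 3: free(b) -> (freed b); heap: [0-11 ALLOC][12-36 FREE]
Op 4: c = malloc(12) -> c = 12; heap: [0-11 ALLOC][12-23 ALLOC][24-36 FREE]
Op 5: a = realloc(a, 3) -> a = 0; heap: [0-2 ALLOC][3-11 FREE][12-23 ALLOC][24-36 FREE]
Op 6: d = malloc(4) -> d = 3; heap: [0-2 ALLOC][3-6 ALLOC][7-11 FREE][12-23 ALLOC][24-36 FREE]
Op 7: e = malloc(5) -> e = 7; heap: [0-2 ALLOC][3-6 ALLOC][7-11 ALLOC][12-23 ALLOC][24-36 FREE]
free(c): c = 12 -> block [12-23 ALLOC]; mark free, coalesce with adjacent free neighbors -> [0-2 ALLOC][3-6 ALLOC][7-11 ALLOC][12-36 FREE]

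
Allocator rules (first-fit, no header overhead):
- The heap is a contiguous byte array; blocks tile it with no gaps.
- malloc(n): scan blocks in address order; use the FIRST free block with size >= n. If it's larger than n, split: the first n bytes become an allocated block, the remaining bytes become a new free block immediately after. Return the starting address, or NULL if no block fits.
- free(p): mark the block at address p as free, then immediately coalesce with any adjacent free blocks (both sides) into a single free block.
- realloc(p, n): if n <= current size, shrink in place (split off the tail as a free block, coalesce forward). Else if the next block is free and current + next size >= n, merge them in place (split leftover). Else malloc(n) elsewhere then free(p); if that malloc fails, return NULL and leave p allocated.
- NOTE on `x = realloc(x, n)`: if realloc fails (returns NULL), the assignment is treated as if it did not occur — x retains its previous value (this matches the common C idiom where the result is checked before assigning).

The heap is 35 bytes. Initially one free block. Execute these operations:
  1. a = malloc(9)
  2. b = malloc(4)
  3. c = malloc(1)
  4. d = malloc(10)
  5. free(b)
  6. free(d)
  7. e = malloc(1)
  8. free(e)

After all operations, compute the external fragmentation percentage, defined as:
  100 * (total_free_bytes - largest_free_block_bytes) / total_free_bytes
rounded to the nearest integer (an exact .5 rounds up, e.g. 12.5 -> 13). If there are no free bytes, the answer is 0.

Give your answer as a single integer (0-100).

Answer: 16

Derivation:
Op 1: a = malloc(9) -> a = 0; heap: [0-8 ALLOC][9-34 FREE]
Op 2: b = malloc(4) -> b = 9; heap: [0-8 ALLOC][9-12 ALLOC][13-34 FREE]
Op 3: c = malloc(1) -> c = 13; heap: [0-8 ALLOC][9-12 ALLOC][13-13 ALLOC][14-34 FREE]
Op 4: d = malloc(10) -> d = 14; heap: [0-8 ALLOC][9-12 ALLOC][13-13 ALLOC][14-23 ALLOC][24-34 FREE]
Op 5: free(b) -> (freed b); heap: [0-8 ALLOC][9-12 FREE][13-13 ALLOC][14-23 ALLOC][24-34 FREE]
Op 6: free(d) -> (freed d); heap: [0-8 ALLOC][9-12 FREE][13-13 ALLOC][14-34 FREE]
Op 7: e = malloc(1) -> e = 9; heap: [0-8 ALLOC][9-9 ALLOC][10-12 FREE][13-13 ALLOC][14-34 FREE]
Op 8: free(e) -> (freed e); heap: [0-8 ALLOC][9-12 FREE][13-13 ALLOC][14-34 FREE]
Free blocks: [4 21] total_free=25 largest=21 -> 100*(25-21)/25 = 400/25 = 16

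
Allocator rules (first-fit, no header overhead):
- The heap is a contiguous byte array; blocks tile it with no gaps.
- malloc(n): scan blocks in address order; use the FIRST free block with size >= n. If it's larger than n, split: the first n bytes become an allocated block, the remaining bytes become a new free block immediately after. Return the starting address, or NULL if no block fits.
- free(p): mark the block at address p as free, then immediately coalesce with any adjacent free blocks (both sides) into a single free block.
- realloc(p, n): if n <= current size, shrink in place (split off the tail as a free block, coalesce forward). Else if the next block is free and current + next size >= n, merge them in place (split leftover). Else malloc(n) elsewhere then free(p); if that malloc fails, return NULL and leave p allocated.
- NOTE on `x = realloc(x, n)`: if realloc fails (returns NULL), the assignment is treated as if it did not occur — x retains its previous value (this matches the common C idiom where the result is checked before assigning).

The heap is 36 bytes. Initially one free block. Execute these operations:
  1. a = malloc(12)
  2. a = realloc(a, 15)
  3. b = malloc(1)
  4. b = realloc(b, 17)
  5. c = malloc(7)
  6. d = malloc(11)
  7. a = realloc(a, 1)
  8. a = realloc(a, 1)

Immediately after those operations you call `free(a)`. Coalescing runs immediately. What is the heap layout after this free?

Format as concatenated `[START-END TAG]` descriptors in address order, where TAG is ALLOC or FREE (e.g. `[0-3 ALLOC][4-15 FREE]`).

Answer: [0-14 FREE][15-31 ALLOC][32-35 FREE]

Derivation:
Op 1: a = malloc(12) -> a = 0; heap: [0-11 ALLOC][12-35 FREE]
Op 2: a = realloc(a, 15) -> a = 0; heap: [0-14 ALLOC][15-35 FREE]
Op 3: b = malloc(1) -> b = 15; heap: [0-14 ALLOC][15-15 ALLOC][16-35 FREE]
Op 4: b = realloc(b, 17) -> b = 15; heap: [0-14 ALLOC][15-31 ALLOC][32-35 FREE]
Op 5: c = malloc(7) -> c = NULL; heap: [0-14 ALLOC][15-31 ALLOC][32-35 FREE]
Op 6: d = malloc(11) -> d = NULL; heap: [0-14 ALLOC][15-31 ALLOC][32-35 FREE]
Op 7: a = realloc(a, 1) -> a = 0; heap: [0-0 ALLOC][1-14 FREE][15-31 ALLOC][32-35 FREE]
Op 8: a = realloc(a, 1) -> a = 0; heap: [0-0 ALLOC][1-14 FREE][15-31 ALLOC][32-35 FREE]
free(a): a = 0 -> block [0-0 ALLOC]; mark free, coalesce with adjacent free neighbors -> [0-14 FREE][15-31 ALLOC][32-35 FREE]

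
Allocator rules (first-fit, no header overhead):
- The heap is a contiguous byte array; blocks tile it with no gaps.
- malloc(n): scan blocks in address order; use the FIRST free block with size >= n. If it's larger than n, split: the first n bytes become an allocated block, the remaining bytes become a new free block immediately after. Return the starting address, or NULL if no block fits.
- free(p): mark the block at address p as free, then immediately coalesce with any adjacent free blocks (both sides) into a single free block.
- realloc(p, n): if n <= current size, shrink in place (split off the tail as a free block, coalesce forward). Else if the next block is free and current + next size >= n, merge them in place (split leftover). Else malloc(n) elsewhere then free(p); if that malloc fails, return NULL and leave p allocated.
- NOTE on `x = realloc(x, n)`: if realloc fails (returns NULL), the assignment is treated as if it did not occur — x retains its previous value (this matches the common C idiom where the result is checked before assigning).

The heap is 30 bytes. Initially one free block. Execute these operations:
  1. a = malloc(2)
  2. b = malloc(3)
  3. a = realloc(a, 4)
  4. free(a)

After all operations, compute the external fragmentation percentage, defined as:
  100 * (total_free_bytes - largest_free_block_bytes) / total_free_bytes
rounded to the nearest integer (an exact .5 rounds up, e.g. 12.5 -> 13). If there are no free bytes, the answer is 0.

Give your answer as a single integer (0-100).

Answer: 7

Derivation:
Op 1: a = malloc(2) -> a = 0; heap: [0-1 ALLOC][2-29 FREE]
Op 2: b = malloc(3) -> b = 2; heap: [0-1 ALLOC][2-4 ALLOC][5-29 FREE]
Op 3: a = realloc(a, 4) -> a = 5; heap: [0-1 FREE][2-4 ALLOC][5-8 ALLOC][9-29 FREE]
Op 4: free(a) -> (freed a); heap: [0-1 FREE][2-4 ALLOC][5-29 FREE]
Free blocks: [2 25] total_free=27 largest=25 -> 100*(27-25)/27 = 200/27 ≈ 7.407 -> rounds to 7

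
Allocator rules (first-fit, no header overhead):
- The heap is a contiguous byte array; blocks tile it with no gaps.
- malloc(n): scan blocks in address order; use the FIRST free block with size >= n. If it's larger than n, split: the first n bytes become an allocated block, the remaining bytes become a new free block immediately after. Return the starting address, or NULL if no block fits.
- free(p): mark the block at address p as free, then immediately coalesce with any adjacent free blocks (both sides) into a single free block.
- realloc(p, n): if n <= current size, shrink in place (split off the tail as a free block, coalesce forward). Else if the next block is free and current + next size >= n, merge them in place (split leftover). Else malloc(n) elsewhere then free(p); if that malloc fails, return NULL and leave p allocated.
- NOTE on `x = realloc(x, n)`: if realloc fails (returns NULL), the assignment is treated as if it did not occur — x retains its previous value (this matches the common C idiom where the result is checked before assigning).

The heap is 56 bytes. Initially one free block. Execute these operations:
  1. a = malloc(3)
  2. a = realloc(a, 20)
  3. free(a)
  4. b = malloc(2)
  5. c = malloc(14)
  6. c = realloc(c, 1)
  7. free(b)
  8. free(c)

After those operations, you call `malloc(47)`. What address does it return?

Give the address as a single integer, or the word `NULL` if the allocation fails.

Op 1: a = malloc(3) -> a = 0; heap: [0-2 ALLOC][3-55 FREE]
Op 2: a = realloc(a, 20) -> a = 0; heap: [0-19 ALLOC][20-55 FREE]
Op 3: free(a) -> (freed a); heap: [0-55 FREE]
Op 4: b = malloc(2) -> b = 0; heap: [0-1 ALLOC][2-55 FREE]
Op 5: c = malloc(14) -> c = 2; heap: [0-1 ALLOC][2-15 ALLOC][16-55 FREE]
Op 6: c = realloc(c, 1) -> c = 2; heap: [0-1 ALLOC][2-2 ALLOC][3-55 FREE]
Op 7: free(b) -> (freed b); heap: [0-1 FREE][2-2 ALLOC][3-55 FREE]
Op 8: free(c) -> (freed c); heap: [0-55 FREE]
malloc(47): first-fit scan over [0-55 FREE] -> 0

Answer: 0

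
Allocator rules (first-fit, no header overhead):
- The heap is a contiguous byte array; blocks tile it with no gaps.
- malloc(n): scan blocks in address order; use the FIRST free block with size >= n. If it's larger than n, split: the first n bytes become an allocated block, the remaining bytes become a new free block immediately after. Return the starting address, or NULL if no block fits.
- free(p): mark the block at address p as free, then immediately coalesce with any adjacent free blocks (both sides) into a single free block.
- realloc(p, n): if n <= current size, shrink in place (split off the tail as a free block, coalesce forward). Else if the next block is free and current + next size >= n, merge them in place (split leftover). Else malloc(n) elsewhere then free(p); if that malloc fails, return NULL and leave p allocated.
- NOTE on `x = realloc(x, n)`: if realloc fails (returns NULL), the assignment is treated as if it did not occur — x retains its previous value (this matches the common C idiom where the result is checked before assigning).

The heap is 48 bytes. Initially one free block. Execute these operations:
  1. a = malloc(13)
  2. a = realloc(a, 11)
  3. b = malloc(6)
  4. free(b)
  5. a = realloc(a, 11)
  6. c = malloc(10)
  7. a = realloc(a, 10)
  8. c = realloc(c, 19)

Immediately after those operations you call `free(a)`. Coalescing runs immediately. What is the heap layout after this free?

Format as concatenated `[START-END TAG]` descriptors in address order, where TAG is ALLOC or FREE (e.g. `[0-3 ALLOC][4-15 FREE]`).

Op 1: a = malloc(13) -> a = 0; heap: [0-12 ALLOC][13-47 FREE]
Op 2: a = realloc(a, 11) -> a = 0; heap: [0-10 ALLOC][11-47 FREE]
Op 3: b = malloc(6) -> b = 11; heap: [0-10 ALLOC][11-16 ALLOC][17-47 FREE]
Op 4: free(b) -> (freed b); heap: [0-10 ALLOC][11-47 FREE]
Op 5: a = realloc(a, 11) -> a = 0; heap: [0-10 ALLOC][11-47 FREE]
Op 6: c = malloc(10) -> c = 11; heap: [0-10 ALLOC][11-20 ALLOC][21-47 FREE]
Op 7: a = realloc(a, 10) -> a = 0; heap: [0-9 ALLOC][10-10 FREE][11-20 ALLOC][21-47 FREE]
Op 8: c = realloc(c, 19) -> c = 11; heap: [0-9 ALLOC][10-10 FREE][11-29 ALLOC][30-47 FREE]
free(a): a = 0 -> block [0-9 ALLOC]; mark free, coalesce with adjacent free neighbors -> [0-10 FREE][11-29 ALLOC][30-47 FREE]

Answer: [0-10 FREE][11-29 ALLOC][30-47 FREE]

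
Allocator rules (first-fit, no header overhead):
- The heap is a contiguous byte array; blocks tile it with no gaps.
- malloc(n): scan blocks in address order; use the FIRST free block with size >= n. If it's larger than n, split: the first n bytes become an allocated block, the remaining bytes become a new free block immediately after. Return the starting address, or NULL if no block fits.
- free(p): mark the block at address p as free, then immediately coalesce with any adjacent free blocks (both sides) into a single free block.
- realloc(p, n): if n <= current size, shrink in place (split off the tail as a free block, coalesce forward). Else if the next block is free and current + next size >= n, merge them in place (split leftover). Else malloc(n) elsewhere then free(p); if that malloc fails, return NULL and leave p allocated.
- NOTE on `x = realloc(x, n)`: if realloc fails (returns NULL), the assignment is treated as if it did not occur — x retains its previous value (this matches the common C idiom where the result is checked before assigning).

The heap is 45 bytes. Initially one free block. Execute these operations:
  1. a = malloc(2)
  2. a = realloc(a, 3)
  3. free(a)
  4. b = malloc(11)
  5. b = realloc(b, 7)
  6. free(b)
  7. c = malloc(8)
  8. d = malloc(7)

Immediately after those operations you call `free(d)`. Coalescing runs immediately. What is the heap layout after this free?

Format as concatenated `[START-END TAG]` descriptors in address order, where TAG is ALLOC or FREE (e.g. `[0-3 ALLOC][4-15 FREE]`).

Answer: [0-7 ALLOC][8-44 FREE]

Derivation:
Op 1: a = malloc(2) -> a = 0; heap: [0-1 ALLOC][2-44 FREE]
Op 2: a = realloc(a, 3) -> a = 0; heap: [0-2 ALLOC][3-44 FREE]
Op 3: free(a) -> (freed a); heap: [0-44 FREE]
Op 4: b = malloc(11) -> b = 0; heap: [0-10 ALLOC][11-44 FREE]
Op 5: b = realloc(b, 7) -> b = 0; heap: [0-6 ALLOC][7-44 FREE]
Op 6: free(b) -> (freed b); heap: [0-44 FREE]
Op 7: c = malloc(8) -> c = 0; heap: [0-7 ALLOC][8-44 FREE]
Op 8: d = malloc(7) -> d = 8; heap: [0-7 ALLOC][8-14 ALLOC][15-44 FREE]
free(d): d = 8 -> block [8-14 ALLOC]; mark free, coalesce with adjacent free neighbors -> [0-7 ALLOC][8-44 FREE]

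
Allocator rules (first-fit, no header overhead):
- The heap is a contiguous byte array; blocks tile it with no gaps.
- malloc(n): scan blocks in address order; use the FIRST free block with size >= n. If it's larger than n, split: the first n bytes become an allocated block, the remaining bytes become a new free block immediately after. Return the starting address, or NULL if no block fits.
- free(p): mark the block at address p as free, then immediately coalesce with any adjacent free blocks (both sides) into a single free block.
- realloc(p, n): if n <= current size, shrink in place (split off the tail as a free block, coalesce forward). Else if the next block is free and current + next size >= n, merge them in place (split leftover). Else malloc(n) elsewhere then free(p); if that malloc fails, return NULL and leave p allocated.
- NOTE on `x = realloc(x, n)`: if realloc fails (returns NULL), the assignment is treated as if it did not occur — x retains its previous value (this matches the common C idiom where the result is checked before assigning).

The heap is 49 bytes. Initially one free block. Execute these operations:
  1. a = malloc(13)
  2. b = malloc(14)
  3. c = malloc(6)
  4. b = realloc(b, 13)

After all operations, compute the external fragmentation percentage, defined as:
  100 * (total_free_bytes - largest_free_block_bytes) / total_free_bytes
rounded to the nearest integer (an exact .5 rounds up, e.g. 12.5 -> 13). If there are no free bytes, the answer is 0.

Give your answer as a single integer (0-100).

Answer: 6

Derivation:
Op 1: a = malloc(13) -> a = 0; heap: [0-12 ALLOC][13-48 FREE]
Op 2: b = malloc(14) -> b = 13; heap: [0-12 ALLOC][13-26 ALLOC][27-48 FREE]
Op 3: c = malloc(6) -> c = 27; heap: [0-12 ALLOC][13-26 ALLOC][27-32 ALLOC][33-48 FREE]
Op 4: b = realloc(b, 13) -> b = 13; heap: [0-12 ALLOC][13-25 ALLOC][26-26 FREE][27-32 ALLOC][33-48 FREE]
Free blocks: [1 16] total_free=17 largest=16 -> 100*(17-16)/17 = 100/17 ≈ 5.882 -> rounds to 6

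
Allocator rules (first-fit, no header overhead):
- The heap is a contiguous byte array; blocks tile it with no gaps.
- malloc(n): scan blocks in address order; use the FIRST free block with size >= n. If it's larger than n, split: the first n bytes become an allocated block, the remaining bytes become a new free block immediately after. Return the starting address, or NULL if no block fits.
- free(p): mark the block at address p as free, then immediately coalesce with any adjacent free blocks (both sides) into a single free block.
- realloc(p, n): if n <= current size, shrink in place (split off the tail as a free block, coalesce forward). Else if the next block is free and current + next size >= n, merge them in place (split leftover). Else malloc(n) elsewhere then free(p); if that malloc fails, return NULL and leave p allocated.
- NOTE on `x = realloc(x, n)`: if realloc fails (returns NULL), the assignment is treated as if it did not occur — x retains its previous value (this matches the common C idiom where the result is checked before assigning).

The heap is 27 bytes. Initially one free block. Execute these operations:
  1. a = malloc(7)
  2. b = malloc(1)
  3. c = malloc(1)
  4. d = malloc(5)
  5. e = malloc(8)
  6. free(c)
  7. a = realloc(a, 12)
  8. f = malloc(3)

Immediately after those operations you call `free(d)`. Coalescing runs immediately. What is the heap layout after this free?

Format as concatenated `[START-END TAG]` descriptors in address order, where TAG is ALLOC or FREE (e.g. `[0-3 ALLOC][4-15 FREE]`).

Op 1: a = malloc(7) -> a = 0; heap: [0-6 ALLOC][7-26 FREE]
Op 2: b = malloc(1) -> b = 7; heap: [0-6 ALLOC][7-7 ALLOC][8-26 FREE]
Op 3: c = malloc(1) -> c = 8; heap: [0-6 ALLOC][7-7 ALLOC][8-8 ALLOC][9-26 FREE]
Op 4: d = malloc(5) -> d = 9; heap: [0-6 ALLOC][7-7 ALLOC][8-8 ALLOC][9-13 ALLOC][14-26 FREE]
Op 5: e = malloc(8) -> e = 14; heap: [0-6 ALLOC][7-7 ALLOC][8-8 ALLOC][9-13 ALLOC][14-21 ALLOC][22-26 FREE]
Op 6: free(c) -> (freed c); heap: [0-6 ALLOC][7-7 ALLOC][8-8 FREE][9-13 ALLOC][14-21 ALLOC][22-26 FREE]
Op 7: a = realloc(a, 12) -> NULL (a unchanged); heap: [0-6 ALLOC][7-7 ALLOC][8-8 FREE][9-13 ALLOC][14-21 ALLOC][22-26 FREE]
Op 8: f = malloc(3) -> f = 22; heap: [0-6 ALLOC][7-7 ALLOC][8-8 FREE][9-13 ALLOC][14-21 ALLOC][22-24 ALLOC][25-26 FREE]
free(d): d = 9 -> block [9-13 ALLOC]; mark free, coalesce with adjacent free neighbors -> [0-6 ALLOC][7-7 ALLOC][8-13 FREE][14-21 ALLOC][22-24 ALLOC][25-26 FREE]

Answer: [0-6 ALLOC][7-7 ALLOC][8-13 FREE][14-21 ALLOC][22-24 ALLOC][25-26 FREE]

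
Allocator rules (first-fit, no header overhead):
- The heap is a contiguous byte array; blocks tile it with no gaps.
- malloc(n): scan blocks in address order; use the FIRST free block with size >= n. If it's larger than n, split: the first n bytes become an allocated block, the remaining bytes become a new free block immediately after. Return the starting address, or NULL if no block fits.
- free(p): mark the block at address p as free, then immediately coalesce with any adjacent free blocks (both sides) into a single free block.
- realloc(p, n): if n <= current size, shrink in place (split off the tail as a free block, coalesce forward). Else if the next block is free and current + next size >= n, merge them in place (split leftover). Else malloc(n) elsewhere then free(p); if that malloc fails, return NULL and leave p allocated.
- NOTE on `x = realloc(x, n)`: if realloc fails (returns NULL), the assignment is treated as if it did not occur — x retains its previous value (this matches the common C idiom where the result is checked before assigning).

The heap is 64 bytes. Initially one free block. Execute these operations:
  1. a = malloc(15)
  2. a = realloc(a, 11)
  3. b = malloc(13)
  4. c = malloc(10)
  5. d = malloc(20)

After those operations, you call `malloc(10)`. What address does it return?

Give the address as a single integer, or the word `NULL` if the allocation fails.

Answer: 54

Derivation:
Op 1: a = malloc(15) -> a = 0; heap: [0-14 ALLOC][15-63 FREE]
Op 2: a = realloc(a, 11) -> a = 0; heap: [0-10 ALLOC][11-63 FREE]
Op 3: b = malloc(13) -> b = 11; heap: [0-10 ALLOC][11-23 ALLOC][24-63 FREE]
Op 4: c = malloc(10) -> c = 24; heap: [0-10 ALLOC][11-23 ALLOC][24-33 ALLOC][34-63 FREE]
Op 5: d = malloc(20) -> d = 34; heap: [0-10 ALLOC][11-23 ALLOC][24-33 ALLOC][34-53 ALLOC][54-63 FREE]
malloc(10): first-fit scan over [0-10 ALLOC][11-23 ALLOC][24-33 ALLOC][34-53 ALLOC][54-63 FREE] -> 54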